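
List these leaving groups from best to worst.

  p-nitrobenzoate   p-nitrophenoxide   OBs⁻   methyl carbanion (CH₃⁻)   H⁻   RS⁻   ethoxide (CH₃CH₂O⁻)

OBs⁻ > p-nitrobenzoate > p-nitrophenoxide > RS⁻ > ethoxide (CH₃CH₂O⁻) > H⁻ > methyl carbanion (CH₃⁻)

OBs⁻: pKₐ(p-BrC₆H₄SO₃H) ≈ -2.8 — arenesulfonate with a p-bromo substituent
p-nitrobenzoate: pKₐ(p-nitrobenzoic acid) ≈ 3.4 — electron-withdrawing nitro group stabilises the carboxylate
p-nitrophenoxide: pKₐ(p-nitrophenol) ≈ 7.2
RS⁻: pKₐ(RSH (a thiol)) ≈ 10.5 — moderately basic; rarely leaves without activation
ethoxide (CH₃CH₂O⁻): pKₐ(CH₃CH₂OH) ≈ 16
H⁻: pKₐ(H₂) ≈ 36 — extremely strong base; leaves only in special hydride-transfer contexts
methyl carbanion (CH₃⁻): pKₐ(CH₄) ≈ 48 — unstabilised carbanion; the worst conceivable leaving group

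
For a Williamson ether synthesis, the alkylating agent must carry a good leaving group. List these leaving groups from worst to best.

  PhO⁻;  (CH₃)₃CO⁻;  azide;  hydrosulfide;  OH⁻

(CH₃)₃CO⁻ < OH⁻ < PhO⁻ < hydrosulfide < azide

Rank by basicity of the departing species: weakest base leaves most easily.
azide: pKₐ(HN₃) ≈ 4.7
hydrosulfide: pKₐ(H₂S) ≈ 7 — larger and more polarisable than the oxygen analogue
PhO⁻: pKₐ(C₆H₅OH (phenol)) ≈ 10 — resonance into the ring helps, but still a poor LG
OH⁻: pKₐ(H₂O) ≈ 15.7 — strong base; essentially never leaves without prior activation
(CH₃)₃CO⁻: pKₐ(t-BuOH) ≈ 18 — bulky, strongly basic alkoxide
Reversing gives the worst-to-best order requested.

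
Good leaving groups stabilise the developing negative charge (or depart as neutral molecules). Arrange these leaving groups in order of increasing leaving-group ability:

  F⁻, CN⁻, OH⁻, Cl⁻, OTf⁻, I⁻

Leaving-group ability tracks the stability of the departed species; conjugate-acid pKₐ is the usual yardstick (lower pKₐ → better LG).
OTf⁻: pKₐ(CF₃SO₃H (triflic acid)) ≈ -14
I⁻: pKₐ(HI) ≈ -10 — large, highly polarisable; very weak base
Cl⁻: pKₐ(HCl) ≈ -7 — moderately weak base
F⁻: pKₐ(HF) ≈ 3.2
CN⁻: pKₐ(HCN) ≈ 9.2 — sp carbon stabilises the charge somewhat, but still a poor LG
OH⁻: pKₐ(H₂O) ≈ 15.7 — strong base; essentially never leaves without prior activation
Reversing gives the worst-to-best order requested.

OH⁻ < CN⁻ < F⁻ < Cl⁻ < I⁻ < OTf⁻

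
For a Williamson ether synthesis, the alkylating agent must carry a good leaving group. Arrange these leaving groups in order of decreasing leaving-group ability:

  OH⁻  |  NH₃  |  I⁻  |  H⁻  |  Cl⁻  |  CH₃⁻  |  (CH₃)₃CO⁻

I⁻ > Cl⁻ > NH₃ > OH⁻ > (CH₃)₃CO⁻ > H⁻ > CH₃⁻

I⁻: pKₐ(HI) ≈ -10 — large, highly polarisable; very weak base
Cl⁻: pKₐ(HCl) ≈ -7 — moderately weak base
NH₃: pKₐ(NH₄⁺) ≈ 9.2 — neutral but moderately basic; leaves from R–NH₃⁺
OH⁻: pKₐ(H₂O) ≈ 15.7 — strong base; essentially never leaves without prior activation
(CH₃)₃CO⁻: pKₐ(t-BuOH) ≈ 18 — bulky, strongly basic alkoxide
H⁻: pKₐ(H₂) ≈ 36 — extremely strong base; leaves only in special hydride-transfer contexts
CH₃⁻: pKₐ(CH₄) ≈ 48 — unstabilised carbanion; the worst conceivable leaving group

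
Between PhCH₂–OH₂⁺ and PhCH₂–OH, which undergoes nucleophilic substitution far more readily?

From PhCH₂–OH the departing group would be OH⁻ (pKₐ(H₂O) ≈ 15.7). Strong base; essentially never leaves without prior activation.
From PhCH₂–OH₂⁺ the leaving group is H₂O (pKₐ(H₃O⁺) ≈ -1.7). Neutral; leaves from a protonated alcohol (R–OH₂⁺).
(In practice PhCH₂–OH₂⁺ is made from PhCH₂–OH by protonation with strong acid, converting the leaving group from hydroxide to neutral water.)

PhCH₂–OH₂⁺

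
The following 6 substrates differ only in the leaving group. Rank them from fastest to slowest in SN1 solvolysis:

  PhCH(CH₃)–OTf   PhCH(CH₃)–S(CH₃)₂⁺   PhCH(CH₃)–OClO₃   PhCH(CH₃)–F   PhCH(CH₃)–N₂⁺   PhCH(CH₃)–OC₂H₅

Identical carbon frameworks mean the comparison reduces to leaving-group quality.
The more stable X⁻ (or X) is on its own — i.e. the weaker a base it is — the better a leaving group it makes.
PhCH(CH₃)–N₂⁺ loses N₂: no meaningful conjugate acid; N₂ departs as an exceptionally stable neutral molecule
PhCH(CH₃)–OTf loses OTf⁻: pKₐ(CF₃SO₃H (triflic acid)) ≈ -14
PhCH(CH₃)–OClO₃ loses ClO₄⁻: pKₐ(HClO₄) ≈ -10
PhCH(CH₃)–S(CH₃)₂⁺ loses SR'₂: pKₐ(R'₂SH⁺) ≈ -7
PhCH(CH₃)–F loses F⁻: pKₐ(HF) ≈ 3.2
PhCH(CH₃)–OC₂H₅ loses CH₃CH₂O⁻: pKₐ(CH₃CH₂OH) ≈ 16

PhCH(CH₃)–N₂⁺ > PhCH(CH₃)–OTf > PhCH(CH₃)–OClO₃ > PhCH(CH₃)–S(CH₃)₂⁺ > PhCH(CH₃)–F > PhCH(CH₃)–OC₂H₅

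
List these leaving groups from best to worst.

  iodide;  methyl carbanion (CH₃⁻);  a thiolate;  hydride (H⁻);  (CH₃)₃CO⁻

iodide > a thiolate > (CH₃)₃CO⁻ > hydride (H⁻) > methyl carbanion (CH₃⁻)

Rank by basicity of the departing species: weakest base leaves most easily.
iodide: pKₐ(HI) ≈ -10
a thiolate: pKₐ(RSH (a thiol)) ≈ 10.5
(CH₃)₃CO⁻: pKₐ(t-BuOH) ≈ 18
hydride (H⁻): pKₐ(H₂) ≈ 36
methyl carbanion (CH₃⁻): pKₐ(CH₄) ≈ 48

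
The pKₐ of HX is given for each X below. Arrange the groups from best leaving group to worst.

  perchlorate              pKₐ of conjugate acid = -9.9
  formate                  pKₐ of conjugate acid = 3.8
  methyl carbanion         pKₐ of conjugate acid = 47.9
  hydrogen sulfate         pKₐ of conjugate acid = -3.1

perchlorate > hydrogen sulfate > formate > methyl carbanion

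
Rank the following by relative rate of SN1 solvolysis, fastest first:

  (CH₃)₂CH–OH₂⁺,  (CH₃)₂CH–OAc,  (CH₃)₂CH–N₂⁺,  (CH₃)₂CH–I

(CH₃)₂CH–N₂⁺ > (CH₃)₂CH–I > (CH₃)₂CH–OH₂⁺ > (CH₃)₂CH–OAc

Same R in every case — rank the leaving groups.
The more stable X⁻ (or X) is on its own — i.e. the weaker a base it is — the better a leaving group it makes.
(CH₃)₂CH–N₂⁺ loses N₂: no meaningful conjugate acid; N₂ departs as an exceptionally stable neutral molecule
(CH₃)₂CH–I loses I⁻: pKₐ(HI) ≈ -10
(CH₃)₂CH–OH₂⁺ loses H₂O: pKₐ(H₃O⁺) ≈ -1.7
(CH₃)₂CH–OAc loses AcO⁻: pKₐ(CH₃COOH) ≈ 4.8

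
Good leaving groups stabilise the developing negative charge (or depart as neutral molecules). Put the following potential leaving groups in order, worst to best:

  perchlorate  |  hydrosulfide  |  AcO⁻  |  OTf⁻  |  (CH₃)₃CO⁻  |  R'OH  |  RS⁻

(CH₃)₃CO⁻ < RS⁻ < hydrosulfide < AcO⁻ < R'OH < perchlorate < OTf⁻

The more stable X⁻ (or X) is on its own — i.e. the weaker a base it is — the better a leaving group it makes.
OTf⁻: pKₐ(CF₃SO₃H (triflic acid)) ≈ -14 — charge spread over three oxygens and a CF₃ group; the premier leaving group in synthesis
perchlorate: pKₐ(HClO₄) ≈ -10 — extremely weak base; rarely used for safety reasons
R'OH: pKₐ(R'OH₂⁺) ≈ -2.4 — neutral; leaves from a protonated ether (an oxonium ion, R–O(H)R'⁺)
AcO⁻: pKₐ(CH₃COOH) ≈ 4.8 — resonance-stabilised but still a weak base
hydrosulfide: pKₐ(H₂S) ≈ 7 — larger and more polarisable than the oxygen analogue
RS⁻: pKₐ(RSH (a thiol)) ≈ 10.5 — moderately basic; rarely leaves without activation
(CH₃)₃CO⁻: pKₐ(t-BuOH) ≈ 18 — bulky, strongly basic alkoxide
The question asks for worst first, so the sequence is read in increasing leaving-group ability.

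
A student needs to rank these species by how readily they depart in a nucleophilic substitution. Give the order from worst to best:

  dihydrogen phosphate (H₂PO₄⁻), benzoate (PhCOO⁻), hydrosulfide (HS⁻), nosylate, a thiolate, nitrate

A good leaving group is a weak base: the lower the pKₐ of its conjugate acid, the more readily it departs.
nosylate: pKₐ(p-O₂NC₆H₄SO₃H) ≈ -3.5 — p-nitro group further stabilises the sulfonate
nitrate: pKₐ(HNO₃) ≈ -1.3
dihydrogen phosphate (H₂PO₄⁻): pKₐ(H₃PO₄) ≈ 2.1 — moderate base; biological leaving group after further activation
benzoate (PhCOO⁻): pKₐ(C₆H₅COOH) ≈ 4.2
hydrosulfide (HS⁻): pKₐ(H₂S) ≈ 7 — larger and more polarisable than the oxygen analogue
a thiolate: pKₐ(RSH (a thiol)) ≈ 10.5 — moderately basic; rarely leaves without activation
Reversing gives the worst-to-best order requested.

a thiolate < hydrosulfide (HS⁻) < benzoate (PhCOO⁻) < dihydrogen phosphate (H₂PO₄⁻) < nitrate < nosylate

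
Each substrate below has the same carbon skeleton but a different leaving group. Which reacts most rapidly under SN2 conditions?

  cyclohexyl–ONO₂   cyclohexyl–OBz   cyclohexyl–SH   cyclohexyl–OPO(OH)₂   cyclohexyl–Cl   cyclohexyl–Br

The skeletons are identical, so relative rate is governed entirely by leaving-group ability.
Rank by basicity of the departing species: weakest base leaves most easily.
cyclohexyl–Br loses Br⁻: pKₐ(HBr) ≈ -9
cyclohexyl–Cl loses Cl⁻: pKₐ(HCl) ≈ -7
cyclohexyl–ONO₂ loses NO₃⁻: pKₐ(HNO₃) ≈ -1.3
cyclohexyl–OPO(OH)₂ loses H₂PO₄⁻: pKₐ(H₃PO₄) ≈ 2.1
cyclohexyl–OBz loses PhCOO⁻: pKₐ(C₆H₅COOH) ≈ 4.2
cyclohexyl–SH loses HS⁻: pKₐ(H₂S) ≈ 7

cyclohexyl–Br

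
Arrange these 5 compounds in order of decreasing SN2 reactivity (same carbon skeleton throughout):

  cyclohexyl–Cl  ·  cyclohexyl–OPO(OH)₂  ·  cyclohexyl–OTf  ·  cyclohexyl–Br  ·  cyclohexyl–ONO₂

Identical carbon frameworks mean the comparison reduces to leaving-group quality.
Rank by basicity of the departing species: weakest base leaves most easily.
cyclohexyl–OTf loses OTf⁻: pKₐ(CF₃SO₃H (triflic acid)) ≈ -14
cyclohexyl–Br loses Br⁻: pKₐ(HBr) ≈ -9
cyclohexyl–Cl loses Cl⁻: pKₐ(HCl) ≈ -7
cyclohexyl–ONO₂ loses NO₃⁻: pKₐ(HNO₃) ≈ -1.3
cyclohexyl–OPO(OH)₂ loses H₂PO₄⁻: pKₐ(H₃PO₄) ≈ 2.1

cyclohexyl–OTf > cyclohexyl–Br > cyclohexyl–Cl > cyclohexyl–ONO₂ > cyclohexyl–OPO(OH)₂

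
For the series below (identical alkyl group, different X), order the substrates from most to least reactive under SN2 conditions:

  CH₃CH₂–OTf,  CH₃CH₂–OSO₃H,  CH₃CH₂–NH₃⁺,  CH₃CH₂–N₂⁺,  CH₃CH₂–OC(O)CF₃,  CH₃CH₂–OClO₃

CH₃CH₂–N₂⁺ > CH₃CH₂–OTf > CH₃CH₂–OClO₃ > CH₃CH₂–OSO₃H > CH₃CH₂–OC(O)CF₃ > CH₃CH₂–NH₃⁺

Identical carbon frameworks mean the comparison reduces to leaving-group quality.
A good leaving group is a weak base: the lower the pKₐ of its conjugate acid, the more readily it departs.
CH₃CH₂–N₂⁺ loses N₂: no meaningful conjugate acid; N₂ departs as an exceptionally stable neutral molecule
CH₃CH₂–OTf loses OTf⁻: pKₐ(CF₃SO₃H (triflic acid)) ≈ -14
CH₃CH₂–OClO₃ loses ClO₄⁻: pKₐ(HClO₄) ≈ -10
CH₃CH₂–OSO₃H loses HSO₄⁻: pKₐ(H₂SO₄) ≈ -3
CH₃CH₂–OC(O)CF₃ loses CF₃COO⁻: pKₐ(CF₃COOH) ≈ 0.2
CH₃CH₂–NH₃⁺ loses NH₃: pKₐ(NH₄⁺) ≈ 9.2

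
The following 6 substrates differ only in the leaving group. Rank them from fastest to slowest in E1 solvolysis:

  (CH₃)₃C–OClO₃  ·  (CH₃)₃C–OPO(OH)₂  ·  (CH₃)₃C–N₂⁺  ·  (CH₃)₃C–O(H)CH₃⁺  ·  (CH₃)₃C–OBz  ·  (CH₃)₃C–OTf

(CH₃)₃C–N₂⁺ > (CH₃)₃C–OTf > (CH₃)₃C–OClO₃ > (CH₃)₃C–O(H)CH₃⁺ > (CH₃)₃C–OPO(OH)₂ > (CH₃)₃C–OBz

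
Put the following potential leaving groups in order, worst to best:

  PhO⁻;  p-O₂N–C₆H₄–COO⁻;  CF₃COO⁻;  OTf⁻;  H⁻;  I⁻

Leaving-group ability tracks the stability of the departed species; conjugate-acid pKₐ is the usual yardstick (lower pKₐ → better LG).
OTf⁻: pKₐ(CF₃SO₃H (triflic acid)) ≈ -14 — charge spread over three oxygens and a CF₃ group; the premier leaving group in synthesis
I⁻: pKₐ(HI) ≈ -10 — large, highly polarisable; very weak base
CF₃COO⁻: pKₐ(CF₃COOH) ≈ 0.2 — strongly electron-withdrawing CF₃ stabilises the carboxylate
p-O₂N–C₆H₄–COO⁻: pKₐ(p-nitrobenzoic acid) ≈ 3.4
PhO⁻: pKₐ(C₆H₅OH (phenol)) ≈ 10 — resonance into the ring helps, but still a poor LG
H⁻: pKₐ(H₂) ≈ 36
The question asks for worst first, so the sequence is read in increasing leaving-group ability.

H⁻ < PhO⁻ < p-O₂N–C₆H₄–COO⁻ < CF₃COO⁻ < I⁻ < OTf⁻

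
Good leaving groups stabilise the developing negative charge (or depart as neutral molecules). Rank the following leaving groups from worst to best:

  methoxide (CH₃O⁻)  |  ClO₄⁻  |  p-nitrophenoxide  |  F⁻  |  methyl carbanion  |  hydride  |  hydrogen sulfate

methyl carbanion < hydride < methoxide (CH₃O⁻) < p-nitrophenoxide < F⁻ < hydrogen sulfate < ClO₄⁻

Leaving-group ability tracks the stability of the departed species; conjugate-acid pKₐ is the usual yardstick (lower pKₐ → better LG).
ClO₄⁻: pKₐ(HClO₄) ≈ -10
hydrogen sulfate: pKₐ(H₂SO₄) ≈ -3
F⁻: pKₐ(HF) ≈ 3.2
p-nitrophenoxide: pKₐ(p-nitrophenol) ≈ 7.2
methoxide (CH₃O⁻): pKₐ(CH₃OH) ≈ 15.5
hydride: pKₐ(H₂) ≈ 36
methyl carbanion: pKₐ(CH₄) ≈ 48
Listed from poorest to best leaving group as asked.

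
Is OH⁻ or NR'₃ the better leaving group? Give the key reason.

NR'₃ is the better leaving group.
pKₐ(R'₃NH⁺) ≈ 10.7 versus pKₐ(H₂O) ≈ 15.7: NR'₃ is the much weaker base.
Neutral but still a fairly strong base; Hofmann-elimination LG.

NR'₃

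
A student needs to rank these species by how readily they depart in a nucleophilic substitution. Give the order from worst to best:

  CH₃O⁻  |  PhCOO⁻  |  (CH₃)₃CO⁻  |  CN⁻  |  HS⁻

PhCOO⁻: pKₐ(C₆H₅COOH) ≈ 4.2
HS⁻: pKₐ(H₂S) ≈ 7
CN⁻: pKₐ(HCN) ≈ 9.2
CH₃O⁻: pKₐ(CH₃OH) ≈ 15.5
(CH₃)₃CO⁻: pKₐ(t-BuOH) ≈ 18
Listed from poorest to best leaving group as asked.

(CH₃)₃CO⁻ < CH₃O⁻ < CN⁻ < HS⁻ < PhCOO⁻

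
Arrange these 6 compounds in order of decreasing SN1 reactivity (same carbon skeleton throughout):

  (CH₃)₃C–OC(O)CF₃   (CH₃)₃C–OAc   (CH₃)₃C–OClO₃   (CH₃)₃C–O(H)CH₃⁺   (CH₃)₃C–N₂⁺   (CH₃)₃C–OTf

(CH₃)₃C–N₂⁺ > (CH₃)₃C–OTf > (CH₃)₃C–OClO₃ > (CH₃)₃C–O(H)CH₃⁺ > (CH₃)₃C–OC(O)CF₃ > (CH₃)₃C–OAc

Same R in every case — rank the leaving groups.
The more stable X⁻ (or X) is on its own — i.e. the weaker a base it is — the better a leaving group it makes.
(CH₃)₃C–N₂⁺ loses N₂: no meaningful conjugate acid; N₂ departs as an exceptionally stable neutral molecule
(CH₃)₃C–OTf loses OTf⁻: pKₐ(CF₃SO₃H (triflic acid)) ≈ -14
(CH₃)₃C–OClO₃ loses ClO₄⁻: pKₐ(HClO₄) ≈ -10
(CH₃)₃C–O(H)CH₃⁺ loses R'OH: pKₐ(R'OH₂⁺) ≈ -2.4
(CH₃)₃C–OC(O)CF₃ loses CF₃COO⁻: pKₐ(CF₃COOH) ≈ 0.2
(CH₃)₃C–OAc loses AcO⁻: pKₐ(CH₃COOH) ≈ 4.8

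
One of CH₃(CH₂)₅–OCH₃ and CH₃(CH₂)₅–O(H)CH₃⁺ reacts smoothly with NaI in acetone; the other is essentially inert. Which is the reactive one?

CH₃(CH₂)₅–O(H)CH₃⁺

From CH₃(CH₂)₅–OCH₃ the departing group would be CH₃O⁻ (pKₐ(CH₃OH) ≈ 15.5). Strong base; alkoxides do not leave unassisted.
From CH₃(CH₂)₅–O(H)CH₃⁺ the leaving group is R'OH (pKₐ(R'OH₂⁺) ≈ -2.4). Neutral; leaves from a protonated ether (an oxonium ion, R–O(H)R'⁺).
(In practice CH₃(CH₂)₅–O(H)CH₃⁺ is made from CH₃(CH₂)₅–OCH₃ by protonation with concentrated HI, allowing neutral methanol, rather than methoxide, to depart.)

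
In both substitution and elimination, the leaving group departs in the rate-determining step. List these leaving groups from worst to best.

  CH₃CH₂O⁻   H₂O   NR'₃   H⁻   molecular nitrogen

Leaving-group ability tracks the stability of the departed species; conjugate-acid pKₐ is the usual yardstick (lower pKₐ → better LG).
molecular nitrogen: no meaningful conjugate acid; N₂ departs as an exceptionally stable neutral molecule
H₂O: pKₐ(H₃O⁺) ≈ -1.7
NR'₃: pKₐ(R'₃NH⁺) ≈ 10.7 — neutral but still a fairly strong base; Hofmann-elimination LG
CH₃CH₂O⁻: pKₐ(CH₃CH₂OH) ≈ 16 — strong base; alkoxides do not leave unassisted
H⁻: pKₐ(H₂) ≈ 36
Reversing gives the worst-to-best order requested.

H⁻ < CH₃CH₂O⁻ < NR'₃ < H₂O < molecular nitrogen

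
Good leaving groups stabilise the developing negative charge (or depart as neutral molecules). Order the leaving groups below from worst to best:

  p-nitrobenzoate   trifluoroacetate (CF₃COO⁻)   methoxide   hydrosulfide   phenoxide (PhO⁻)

A good leaving group is a weak base: the lower the pKₐ of its conjugate acid, the more readily it departs.
trifluoroacetate (CF₃COO⁻): pKₐ(CF₃COOH) ≈ 0.2
p-nitrobenzoate: pKₐ(p-nitrobenzoic acid) ≈ 3.4
hydrosulfide: pKₐ(H₂S) ≈ 7
phenoxide (PhO⁻): pKₐ(C₆H₅OH (phenol)) ≈ 10
methoxide: pKₐ(CH₃OH) ≈ 15.5
Listed from poorest to best leaving group as asked.

methoxide < phenoxide (PhO⁻) < hydrosulfide < p-nitrobenzoate < trifluoroacetate (CF₃COO⁻)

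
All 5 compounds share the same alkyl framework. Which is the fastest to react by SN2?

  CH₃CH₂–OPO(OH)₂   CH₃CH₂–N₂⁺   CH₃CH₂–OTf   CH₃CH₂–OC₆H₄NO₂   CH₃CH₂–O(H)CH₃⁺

Identical carbon frameworks mean the comparison reduces to leaving-group quality.
The more stable X⁻ (or X) is on its own — i.e. the weaker a base it is — the better a leaving group it makes.
CH₃CH₂–N₂⁺ loses N₂: no meaningful conjugate acid; N₂ departs as an exceptionally stable neutral molecule
CH₃CH₂–OTf loses OTf⁻: pKₐ(CF₃SO₃H (triflic acid)) ≈ -14
CH₃CH₂–O(H)CH₃⁺ loses R'OH: pKₐ(R'OH₂⁺) ≈ -2.4
CH₃CH₂–OPO(OH)₂ loses H₂PO₄⁻: pKₐ(H₃PO₄) ≈ 2.1
CH₃CH₂–OC₆H₄NO₂ loses p-O₂N–C₆H₄–O⁻: pKₐ(p-nitrophenol) ≈ 7.2

CH₃CH₂–N₂⁺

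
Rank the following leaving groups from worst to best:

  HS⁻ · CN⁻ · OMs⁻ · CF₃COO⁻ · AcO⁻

CN⁻ < HS⁻ < AcO⁻ < CF₃COO⁻ < OMs⁻

The more stable X⁻ (or X) is on its own — i.e. the weaker a base it is — the better a leaving group it makes.
OMs⁻: pKₐ(CH₃SO₃H (MsOH)) ≈ -1.9 — resonance-delocalised alkanesulfonate
CF₃COO⁻: pKₐ(CF₃COOH) ≈ 0.2 — strongly electron-withdrawing CF₃ stabilises the carboxylate
AcO⁻: pKₐ(CH₃COOH) ≈ 4.8
HS⁻: pKₐ(H₂S) ≈ 7 — larger and more polarisable than the oxygen analogue
CN⁻: pKₐ(HCN) ≈ 9.2
Reversing gives the worst-to-best order requested.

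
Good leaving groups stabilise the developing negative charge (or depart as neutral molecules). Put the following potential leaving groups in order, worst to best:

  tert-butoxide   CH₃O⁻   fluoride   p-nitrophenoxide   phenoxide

fluoride: pKₐ(HF) ≈ 3.2 — small and strongly basic; the poor halide leaving group
p-nitrophenoxide: pKₐ(p-nitrophenol) ≈ 7.2 — nitro group delocalises the charge; the classic chromogenic LG
phenoxide: pKₐ(C₆H₅OH (phenol)) ≈ 10 — resonance into the ring helps, but still a poor LG
CH₃O⁻: pKₐ(CH₃OH) ≈ 15.5 — strong base; alkoxides do not leave unassisted
tert-butoxide: pKₐ(t-BuOH) ≈ 18 — bulky, strongly basic alkoxide
The question asks for worst first, so the sequence is read in increasing leaving-group ability.

tert-butoxide < CH₃O⁻ < phenoxide < p-nitrophenoxide < fluoride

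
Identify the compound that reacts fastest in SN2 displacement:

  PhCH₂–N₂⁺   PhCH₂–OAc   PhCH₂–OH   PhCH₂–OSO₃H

Identical carbon frameworks mean the comparison reduces to leaving-group quality.
Leaving-group ability tracks the stability of the departed species; conjugate-acid pKₐ is the usual yardstick (lower pKₐ → better LG).
PhCH₂–N₂⁺ loses N₂: no meaningful conjugate acid; N₂ departs as an exceptionally stable neutral molecule
PhCH₂–OSO₃H loses HSO₄⁻: pKₐ(H₂SO₄) ≈ -3
PhCH₂–OAc loses AcO⁻: pKₐ(CH₃COOH) ≈ 4.8
PhCH₂–OH loses OH⁻: pKₐ(H₂O) ≈ 15.7

PhCH₂–N₂⁺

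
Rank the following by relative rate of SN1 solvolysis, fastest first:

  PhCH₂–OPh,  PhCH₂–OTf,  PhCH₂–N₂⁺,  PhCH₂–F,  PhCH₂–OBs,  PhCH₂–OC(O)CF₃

PhCH₂–N₂⁺ > PhCH₂–OTf > PhCH₂–OBs > PhCH₂–OC(O)CF₃ > PhCH₂–F > PhCH₂–OPh

The skeletons are identical, so relative rate is governed entirely by leaving-group ability.
Rank by basicity of the departing species: weakest base leaves most easily.
PhCH₂–N₂⁺ loses N₂: no meaningful conjugate acid; N₂ departs as an exceptionally stable neutral molecule
PhCH₂–OTf loses OTf⁻: pKₐ(CF₃SO₃H (triflic acid)) ≈ -14
PhCH₂–OBs loses OBs⁻: pKₐ(p-BrC₆H₄SO₃H) ≈ -2.8
PhCH₂–OC(O)CF₃ loses CF₃COO⁻: pKₐ(CF₃COOH) ≈ 0.2
PhCH₂–F loses F⁻: pKₐ(HF) ≈ 3.2
PhCH₂–OPh loses PhO⁻: pKₐ(C₆H₅OH (phenol)) ≈ 10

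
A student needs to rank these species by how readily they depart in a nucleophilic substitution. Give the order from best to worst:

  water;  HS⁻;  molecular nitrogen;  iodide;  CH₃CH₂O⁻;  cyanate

molecular nitrogen > iodide > water > cyanate > HS⁻ > CH₃CH₂O⁻

A good leaving group is a weak base: the lower the pKₐ of its conjugate acid, the more readily it departs.
molecular nitrogen: no meaningful conjugate acid; N₂ departs as an exceptionally stable neutral molecule
iodide: pKₐ(HI) ≈ -10 — large, highly polarisable; very weak base
water: pKₐ(H₃O⁺) ≈ -1.7 — neutral; leaves from a protonated alcohol (R–OH₂⁺)
cyanate: pKₐ(HOCN) ≈ 3.5 — resonance between N and O
HS⁻: pKₐ(H₂S) ≈ 7 — larger and more polarisable than the oxygen analogue
CH₃CH₂O⁻: pKₐ(CH₃CH₂OH) ≈ 16 — strong base; alkoxides do not leave unassisted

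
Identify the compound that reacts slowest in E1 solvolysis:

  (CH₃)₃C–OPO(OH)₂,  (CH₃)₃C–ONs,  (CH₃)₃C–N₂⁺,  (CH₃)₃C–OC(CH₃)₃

(CH₃)₃C–OC(CH₃)₃

Identical carbon frameworks mean the comparison reduces to leaving-group quality.
Leaving-group ability tracks the stability of the departed species; conjugate-acid pKₐ is the usual yardstick (lower pKₐ → better LG).
(CH₃)₃C–N₂⁺ loses N₂: no meaningful conjugate acid; N₂ departs as an exceptionally stable neutral molecule
(CH₃)₃C–ONs loses ONs⁻: pKₐ(p-O₂NC₆H₄SO₃H) ≈ -3.5
(CH₃)₃C–OPO(OH)₂ loses H₂PO₄⁻: pKₐ(H₃PO₄) ≈ 2.1
(CH₃)₃C–OC(CH₃)₃ loses (CH₃)₃CO⁻: pKₐ(t-BuOH) ≈ 18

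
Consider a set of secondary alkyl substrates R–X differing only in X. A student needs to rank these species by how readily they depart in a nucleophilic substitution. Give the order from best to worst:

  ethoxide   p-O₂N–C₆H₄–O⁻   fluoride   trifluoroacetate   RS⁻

Rank by basicity of the departing species: weakest base leaves most easily.
trifluoroacetate: pKₐ(CF₃COOH) ≈ 0.2
fluoride: pKₐ(HF) ≈ 3.2
p-O₂N–C₆H₄–O⁻: pKₐ(p-nitrophenol) ≈ 7.2
RS⁻: pKₐ(RSH (a thiol)) ≈ 10.5
ethoxide: pKₐ(CH₃CH₂OH) ≈ 16

trifluoroacetate > fluoride > p-O₂N–C₆H₄–O⁻ > RS⁻ > ethoxide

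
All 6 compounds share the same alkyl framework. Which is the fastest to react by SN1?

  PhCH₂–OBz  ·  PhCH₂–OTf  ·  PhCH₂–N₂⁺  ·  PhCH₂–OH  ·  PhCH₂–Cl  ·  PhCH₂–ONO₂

PhCH₂–N₂⁺

With the same alkyl group throughout, only the leaving group differentiates the rates.
Leaving-group ability tracks the stability of the departed species; conjugate-acid pKₐ is the usual yardstick (lower pKₐ → better LG).
PhCH₂–N₂⁺ loses N₂: no meaningful conjugate acid; N₂ departs as an exceptionally stable neutral molecule
PhCH₂–OTf loses OTf⁻: pKₐ(CF₃SO₃H (triflic acid)) ≈ -14
PhCH₂–Cl loses Cl⁻: pKₐ(HCl) ≈ -7
PhCH₂–ONO₂ loses NO₃⁻: pKₐ(HNO₃) ≈ -1.3
PhCH₂–OBz loses PhCOO⁻: pKₐ(C₆H₅COOH) ≈ 4.2
PhCH₂–OH loses OH⁻: pKₐ(H₂O) ≈ 15.7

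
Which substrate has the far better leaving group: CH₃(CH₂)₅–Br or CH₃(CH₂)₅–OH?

From CH₃(CH₂)₅–OH the departing group would be OH⁻ (pKₐ(H₂O) ≈ 15.7). Strong base; essentially never leaves without prior activation.
From CH₃(CH₂)₅–Br the leaving group is Br⁻ (pKₐ(HBr) ≈ -9). Weak base; good leaving group.
(In practice CH₃(CH₂)₅–Br is made from CH₃(CH₂)₅–OH by treatment with PBr₃, replacing the hydroxyl with bromide.)

CH₃(CH₂)₅–Br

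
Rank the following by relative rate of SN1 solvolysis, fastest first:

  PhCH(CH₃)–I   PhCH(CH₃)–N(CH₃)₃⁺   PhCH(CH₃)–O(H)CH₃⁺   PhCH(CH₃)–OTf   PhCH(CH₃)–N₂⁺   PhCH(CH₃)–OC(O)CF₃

PhCH(CH₃)–N₂⁺ > PhCH(CH₃)–OTf > PhCH(CH₃)–I > PhCH(CH₃)–O(H)CH₃⁺ > PhCH(CH₃)–OC(O)CF₃ > PhCH(CH₃)–N(CH₃)₃⁺

Same R in every case — rank the leaving groups.
Leaving-group ability tracks the stability of the departed species; conjugate-acid pKₐ is the usual yardstick (lower pKₐ → better LG).
PhCH(CH₃)–N₂⁺ loses N₂: no meaningful conjugate acid; N₂ departs as an exceptionally stable neutral molecule
PhCH(CH₃)–OTf loses OTf⁻: pKₐ(CF₃SO₃H (triflic acid)) ≈ -14
PhCH(CH₃)–I loses I⁻: pKₐ(HI) ≈ -10
PhCH(CH₃)–O(H)CH₃⁺ loses R'OH: pKₐ(R'OH₂⁺) ≈ -2.4
PhCH(CH₃)–OC(O)CF₃ loses CF₃COO⁻: pKₐ(CF₃COOH) ≈ 0.2
PhCH(CH₃)–N(CH₃)₃⁺ loses NR'₃: pKₐ(R'₃NH⁺) ≈ 10.7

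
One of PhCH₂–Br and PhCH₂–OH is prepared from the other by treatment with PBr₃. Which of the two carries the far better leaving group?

PhCH₂–Br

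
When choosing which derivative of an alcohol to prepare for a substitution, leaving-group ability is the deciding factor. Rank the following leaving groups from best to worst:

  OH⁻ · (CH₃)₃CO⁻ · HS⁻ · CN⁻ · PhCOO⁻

PhCOO⁻ > HS⁻ > CN⁻ > OH⁻ > (CH₃)₃CO⁻

Rank by basicity of the departing species: weakest base leaves most easily.
PhCOO⁻: pKₐ(C₆H₅COOH) ≈ 4.2 — aryl carboxylate
HS⁻: pKₐ(H₂S) ≈ 7 — larger and more polarisable than the oxygen analogue
CN⁻: pKₐ(HCN) ≈ 9.2
OH⁻: pKₐ(H₂O) ≈ 15.7 — strong base; essentially never leaves without prior activation
(CH₃)₃CO⁻: pKₐ(t-BuOH) ≈ 18 — bulky, strongly basic alkoxide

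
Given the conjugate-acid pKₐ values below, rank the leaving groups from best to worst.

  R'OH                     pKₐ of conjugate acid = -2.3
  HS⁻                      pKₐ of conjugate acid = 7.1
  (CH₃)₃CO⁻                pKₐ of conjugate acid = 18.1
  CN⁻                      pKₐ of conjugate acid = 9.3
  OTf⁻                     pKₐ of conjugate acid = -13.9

OTf⁻ > R'OH > HS⁻ > CN⁻ > (CH₃)₃CO⁻

Lower conjugate-acid pKₐ ⇒ weaker base ⇒ better leaving group.
Sorting by the given values: OTf⁻ (-13.9), R'OH (-2.3), HS⁻ (7.1), CN⁻ (9.3), (CH₃)₃CO⁻ (18.1).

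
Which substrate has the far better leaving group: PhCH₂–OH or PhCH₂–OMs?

PhCH₂–OMs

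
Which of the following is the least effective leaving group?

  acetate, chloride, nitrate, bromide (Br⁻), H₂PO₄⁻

Leaving-group ability tracks the stability of the departed species; conjugate-acid pKₐ is the usual yardstick (lower pKₐ → better LG).
bromide (Br⁻): pKₐ(HBr) ≈ -9
chloride: pKₐ(HCl) ≈ -7
nitrate: pKₐ(HNO₃) ≈ -1.3
H₂PO₄⁻: pKₐ(H₃PO₄) ≈ 2.1
acetate: pKₐ(CH₃COOH) ≈ 4.8

acetate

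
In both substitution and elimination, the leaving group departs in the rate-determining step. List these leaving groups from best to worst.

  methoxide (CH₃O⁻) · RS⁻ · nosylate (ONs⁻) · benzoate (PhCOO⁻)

nosylate (ONs⁻) > benzoate (PhCOO⁻) > RS⁻ > methoxide (CH₃O⁻)

nosylate (ONs⁻): pKₐ(p-O₂NC₆H₄SO₃H) ≈ -3.5
benzoate (PhCOO⁻): pKₐ(C₆H₅COOH) ≈ 4.2 — aryl carboxylate
RS⁻: pKₐ(RSH (a thiol)) ≈ 10.5 — moderately basic; rarely leaves without activation
methoxide (CH₃O⁻): pKₐ(CH₃OH) ≈ 15.5 — strong base; alkoxides do not leave unassisted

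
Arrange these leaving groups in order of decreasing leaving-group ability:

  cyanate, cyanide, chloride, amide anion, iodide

iodide: pKₐ(HI) ≈ -10 — large, highly polarisable; very weak base
chloride: pKₐ(HCl) ≈ -7 — moderately weak base
cyanate: pKₐ(HOCN) ≈ 3.5
cyanide: pKₐ(HCN) ≈ 9.2
amide anion: pKₐ(NH₃) ≈ 38

iodide > chloride > cyanate > cyanide > amide anion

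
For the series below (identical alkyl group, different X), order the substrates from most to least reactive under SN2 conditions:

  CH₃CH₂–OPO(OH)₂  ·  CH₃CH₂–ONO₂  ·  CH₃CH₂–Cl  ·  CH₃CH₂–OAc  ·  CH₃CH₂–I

Same R in every case — rank the leaving groups.
Rank by basicity of the departing species: weakest base leaves most easily.
CH₃CH₂–I loses I⁻: pKₐ(HI) ≈ -10
CH₃CH₂–Cl loses Cl⁻: pKₐ(HCl) ≈ -7
CH₃CH₂–ONO₂ loses NO₃⁻: pKₐ(HNO₃) ≈ -1.3
CH₃CH₂–OPO(OH)₂ loses H₂PO₄⁻: pKₐ(H₃PO₄) ≈ 2.1
CH₃CH₂–OAc loses AcO⁻: pKₐ(CH₃COOH) ≈ 4.8

CH₃CH₂–I > CH₃CH₂–Cl > CH₃CH₂–ONO₂ > CH₃CH₂–OPO(OH)₂ > CH₃CH₂–OAc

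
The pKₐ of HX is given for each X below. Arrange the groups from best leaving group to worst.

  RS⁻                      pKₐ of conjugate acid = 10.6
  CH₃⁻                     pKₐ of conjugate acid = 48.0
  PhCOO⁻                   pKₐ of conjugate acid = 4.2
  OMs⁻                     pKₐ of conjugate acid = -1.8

Lower conjugate-acid pKₐ ⇒ weaker base ⇒ better leaving group.
Sorting by the given values: OMs⁻ (-1.8), PhCOO⁻ (4.2), RS⁻ (10.6), CH₃⁻ (48.0).

OMs⁻ > PhCOO⁻ > RS⁻ > CH₃⁻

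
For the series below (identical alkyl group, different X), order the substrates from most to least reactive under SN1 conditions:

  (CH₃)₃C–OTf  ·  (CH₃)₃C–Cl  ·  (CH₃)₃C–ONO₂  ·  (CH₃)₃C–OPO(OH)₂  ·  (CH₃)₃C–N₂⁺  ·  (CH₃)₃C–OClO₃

(CH₃)₃C–N₂⁺ > (CH₃)₃C–OTf > (CH₃)₃C–OClO₃ > (CH₃)₃C–Cl > (CH₃)₃C–ONO₂ > (CH₃)₃C–OPO(OH)₂

Same R in every case — rank the leaving groups.
The more stable X⁻ (or X) is on its own — i.e. the weaker a base it is — the better a leaving group it makes.
(CH₃)₃C–N₂⁺ loses N₂: no meaningful conjugate acid; N₂ departs as an exceptionally stable neutral molecule
(CH₃)₃C–OTf loses OTf⁻: pKₐ(CF₃SO₃H (triflic acid)) ≈ -14
(CH₃)₃C–OClO₃ loses ClO₄⁻: pKₐ(HClO₄) ≈ -10
(CH₃)₃C–Cl loses Cl⁻: pKₐ(HCl) ≈ -7
(CH₃)₃C–ONO₂ loses NO₃⁻: pKₐ(HNO₃) ≈ -1.3
(CH₃)₃C–OPO(OH)₂ loses H₂PO₄⁻: pKₐ(H₃PO₄) ≈ 2.1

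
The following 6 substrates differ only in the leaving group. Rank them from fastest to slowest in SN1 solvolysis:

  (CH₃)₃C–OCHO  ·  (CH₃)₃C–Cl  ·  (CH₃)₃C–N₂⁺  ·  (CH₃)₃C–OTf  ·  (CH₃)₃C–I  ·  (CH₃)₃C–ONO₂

The skeletons are identical, so relative rate is governed entirely by leaving-group ability.
Leaving-group ability tracks the stability of the departed species; conjugate-acid pKₐ is the usual yardstick (lower pKₐ → better LG).
(CH₃)₃C–N₂⁺ loses N₂: no meaningful conjugate acid; N₂ departs as an exceptionally stable neutral molecule
(CH₃)₃C–OTf loses OTf⁻: pKₐ(CF₃SO₃H (triflic acid)) ≈ -14
(CH₃)₃C–I loses I⁻: pKₐ(HI) ≈ -10
(CH₃)₃C–Cl loses Cl⁻: pKₐ(HCl) ≈ -7
(CH₃)₃C–ONO₂ loses NO₃⁻: pKₐ(HNO₃) ≈ -1.3
(CH₃)₃C–OCHO loses HCOO⁻: pKₐ(HCOOH) ≈ 3.8

(CH₃)₃C–N₂⁺ > (CH₃)₃C–OTf > (CH₃)₃C–I > (CH₃)₃C–Cl > (CH₃)₃C–ONO₂ > (CH₃)₃C–OCHO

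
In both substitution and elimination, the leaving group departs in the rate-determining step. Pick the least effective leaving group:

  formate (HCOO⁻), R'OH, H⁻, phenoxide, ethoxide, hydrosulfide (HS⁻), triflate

H⁻

triflate: pKₐ(CF₃SO₃H (triflic acid)) ≈ -14
R'OH: pKₐ(R'OH₂⁺) ≈ -2.4
formate (HCOO⁻): pKₐ(HCOOH) ≈ 3.8
hydrosulfide (HS⁻): pKₐ(H₂S) ≈ 7
phenoxide: pKₐ(C₆H₅OH (phenol)) ≈ 10
ethoxide: pKₐ(CH₃CH₂OH) ≈ 16
H⁻: pKₐ(H₂) ≈ 36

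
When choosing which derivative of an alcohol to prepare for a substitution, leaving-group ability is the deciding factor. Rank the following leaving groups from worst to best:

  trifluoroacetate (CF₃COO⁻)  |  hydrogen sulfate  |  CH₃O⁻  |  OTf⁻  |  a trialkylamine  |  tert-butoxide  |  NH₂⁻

NH₂⁻ < tert-butoxide < CH₃O⁻ < a trialkylamine < trifluoroacetate (CF₃COO⁻) < hydrogen sulfate < OTf⁻

Rank by basicity of the departing species: weakest base leaves most easily.
OTf⁻: pKₐ(CF₃SO₃H (triflic acid)) ≈ -14
hydrogen sulfate: pKₐ(H₂SO₄) ≈ -3 — conjugate base of a strong mineral acid
trifluoroacetate (CF₃COO⁻): pKₐ(CF₃COOH) ≈ 0.2
a trialkylamine: pKₐ(R'₃NH⁺) ≈ 10.7 — neutral but still a fairly strong base; Hofmann-elimination LG
CH₃O⁻: pKₐ(CH₃OH) ≈ 15.5
tert-butoxide: pKₐ(t-BuOH) ≈ 18
NH₂⁻: pKₐ(NH₃) ≈ 38 — extremely strong base; never a leaving group
Reversing gives the worst-to-best order requested.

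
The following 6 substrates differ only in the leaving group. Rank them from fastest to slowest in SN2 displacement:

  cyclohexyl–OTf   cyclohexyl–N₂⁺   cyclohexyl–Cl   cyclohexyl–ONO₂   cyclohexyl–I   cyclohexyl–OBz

The skeletons are identical, so relative rate is governed entirely by leaving-group ability.
Leaving-group ability tracks the stability of the departed species; conjugate-acid pKₐ is the usual yardstick (lower pKₐ → better LG).
cyclohexyl–N₂⁺ loses N₂: no meaningful conjugate acid; N₂ departs as an exceptionally stable neutral molecule
cyclohexyl–OTf loses OTf⁻: pKₐ(CF₃SO₃H (triflic acid)) ≈ -14
cyclohexyl–I loses I⁻: pKₐ(HI) ≈ -10
cyclohexyl–Cl loses Cl⁻: pKₐ(HCl) ≈ -7
cyclohexyl–ONO₂ loses NO₃⁻: pKₐ(HNO₃) ≈ -1.3
cyclohexyl–OBz loses PhCOO⁻: pKₐ(C₆H₅COOH) ≈ 4.2

cyclohexyl–N₂⁺ > cyclohexyl–OTf > cyclohexyl–I > cyclohexyl–Cl > cyclohexyl–ONO₂ > cyclohexyl–OBz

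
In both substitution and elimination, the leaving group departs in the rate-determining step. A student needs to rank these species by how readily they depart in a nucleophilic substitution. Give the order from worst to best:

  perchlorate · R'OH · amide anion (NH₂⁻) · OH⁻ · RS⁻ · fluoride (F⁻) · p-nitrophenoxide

Leaving-group ability tracks the stability of the departed species; conjugate-acid pKₐ is the usual yardstick (lower pKₐ → better LG).
perchlorate: pKₐ(HClO₄) ≈ -10
R'OH: pKₐ(R'OH₂⁺) ≈ -2.4
fluoride (F⁻): pKₐ(HF) ≈ 3.2
p-nitrophenoxide: pKₐ(p-nitrophenol) ≈ 7.2
RS⁻: pKₐ(RSH (a thiol)) ≈ 10.5
OH⁻: pKₐ(H₂O) ≈ 15.7
amide anion (NH₂⁻): pKₐ(NH₃) ≈ 38
Reversing gives the worst-to-best order requested.

amide anion (NH₂⁻) < OH⁻ < RS⁻ < p-nitrophenoxide < fluoride (F⁻) < R'OH < perchlorate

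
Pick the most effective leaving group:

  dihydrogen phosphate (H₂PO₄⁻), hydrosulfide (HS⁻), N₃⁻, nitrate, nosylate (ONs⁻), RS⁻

nosylate (ONs⁻): pKₐ(p-O₂NC₆H₄SO₃H) ≈ -3.5
nitrate: pKₐ(HNO₃) ≈ -1.3
dihydrogen phosphate (H₂PO₄⁻): pKₐ(H₃PO₄) ≈ 2.1
N₃⁻: pKₐ(HN₃) ≈ 4.7
hydrosulfide (HS⁻): pKₐ(H₂S) ≈ 7
RS⁻: pKₐ(RSH (a thiol)) ≈ 10.5

nosylate (ONs⁻)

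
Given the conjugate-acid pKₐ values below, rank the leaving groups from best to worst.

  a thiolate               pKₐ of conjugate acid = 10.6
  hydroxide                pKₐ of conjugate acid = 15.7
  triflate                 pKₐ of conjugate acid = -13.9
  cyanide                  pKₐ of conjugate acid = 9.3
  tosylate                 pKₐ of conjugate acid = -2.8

Lower conjugate-acid pKₐ ⇒ weaker base ⇒ better leaving group.
Sorting by the given values: triflate (-13.9), tosylate (-2.8), cyanide (9.3), a thiolate (10.6), hydroxide (15.7).

triflate > tosylate > cyanide > a thiolate > hydroxide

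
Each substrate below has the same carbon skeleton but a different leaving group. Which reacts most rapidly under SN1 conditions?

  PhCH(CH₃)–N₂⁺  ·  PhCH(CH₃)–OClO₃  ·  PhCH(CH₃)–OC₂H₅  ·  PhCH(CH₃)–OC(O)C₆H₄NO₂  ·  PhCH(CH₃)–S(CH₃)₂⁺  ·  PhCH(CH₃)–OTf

Same R in every case — rank the leaving groups.
Rank by basicity of the departing species: weakest base leaves most easily.
PhCH(CH₃)–N₂⁺ loses N₂: no meaningful conjugate acid; N₂ departs as an exceptionally stable neutral molecule
PhCH(CH₃)–OTf loses OTf⁻: pKₐ(CF₃SO₃H (triflic acid)) ≈ -14
PhCH(CH₃)–OClO₃ loses ClO₄⁻: pKₐ(HClO₄) ≈ -10
PhCH(CH₃)–S(CH₃)₂⁺ loses SR'₂: pKₐ(R'₂SH⁺) ≈ -7
PhCH(CH₃)–OC(O)C₆H₄NO₂ loses p-O₂N–C₆H₄–COO⁻: pKₐ(p-nitrobenzoic acid) ≈ 3.4
PhCH(CH₃)–OC₂H₅ loses CH₃CH₂O⁻: pKₐ(CH₃CH₂OH) ≈ 16

PhCH(CH₃)–N₂⁺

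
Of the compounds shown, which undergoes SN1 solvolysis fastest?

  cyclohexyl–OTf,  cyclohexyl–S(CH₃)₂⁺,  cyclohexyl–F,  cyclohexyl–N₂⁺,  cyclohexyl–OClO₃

cyclohexyl–N₂⁺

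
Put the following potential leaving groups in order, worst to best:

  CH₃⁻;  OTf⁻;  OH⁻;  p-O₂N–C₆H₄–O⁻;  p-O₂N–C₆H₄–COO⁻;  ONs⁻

CH₃⁻ < OH⁻ < p-O₂N–C₆H₄–O⁻ < p-O₂N–C₆H₄–COO⁻ < ONs⁻ < OTf⁻

OTf⁻: pKₐ(CF₃SO₃H (triflic acid)) ≈ -14
ONs⁻: pKₐ(p-O₂NC₆H₄SO₃H) ≈ -3.5
p-O₂N–C₆H₄–COO⁻: pKₐ(p-nitrobenzoic acid) ≈ 3.4
p-O₂N–C₆H₄–O⁻: pKₐ(p-nitrophenol) ≈ 7.2
OH⁻: pKₐ(H₂O) ≈ 15.7
CH₃⁻: pKₐ(CH₄) ≈ 48
Listed from poorest to best leaving group as asked.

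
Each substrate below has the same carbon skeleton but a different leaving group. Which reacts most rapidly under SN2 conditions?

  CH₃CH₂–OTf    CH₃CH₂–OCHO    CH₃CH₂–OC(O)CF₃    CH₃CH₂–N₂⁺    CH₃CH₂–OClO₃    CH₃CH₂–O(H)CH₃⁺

The skeletons are identical, so relative rate is governed entirely by leaving-group ability.
Rank by basicity of the departing species: weakest base leaves most easily.
CH₃CH₂–N₂⁺ loses N₂: no meaningful conjugate acid; N₂ departs as an exceptionally stable neutral molecule
CH₃CH₂–OTf loses OTf⁻: pKₐ(CF₃SO₃H (triflic acid)) ≈ -14
CH₃CH₂–OClO₃ loses ClO₄⁻: pKₐ(HClO₄) ≈ -10
CH₃CH₂–O(H)CH₃⁺ loses R'OH: pKₐ(R'OH₂⁺) ≈ -2.4
CH₃CH₂–OC(O)CF₃ loses CF₃COO⁻: pKₐ(CF₃COOH) ≈ 0.2
CH₃CH₂–OCHO loses HCOO⁻: pKₐ(HCOOH) ≈ 3.8

CH₃CH₂–N₂⁺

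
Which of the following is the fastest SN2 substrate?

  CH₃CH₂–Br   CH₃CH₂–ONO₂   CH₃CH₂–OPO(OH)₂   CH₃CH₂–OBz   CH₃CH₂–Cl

With the same alkyl group throughout, only the leaving group differentiates the rates.
Leaving-group ability tracks the stability of the departed species; conjugate-acid pKₐ is the usual yardstick (lower pKₐ → better LG).
CH₃CH₂–Br loses Br⁻: pKₐ(HBr) ≈ -9
CH₃CH₂–Cl loses Cl⁻: pKₐ(HCl) ≈ -7
CH₃CH₂–ONO₂ loses NO₃⁻: pKₐ(HNO₃) ≈ -1.3
CH₃CH₂–OPO(OH)₂ loses H₂PO₄⁻: pKₐ(H₃PO₄) ≈ 2.1
CH₃CH₂–OBz loses PhCOO⁻: pKₐ(C₆H₅COOH) ≈ 4.2

CH₃CH₂–Br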